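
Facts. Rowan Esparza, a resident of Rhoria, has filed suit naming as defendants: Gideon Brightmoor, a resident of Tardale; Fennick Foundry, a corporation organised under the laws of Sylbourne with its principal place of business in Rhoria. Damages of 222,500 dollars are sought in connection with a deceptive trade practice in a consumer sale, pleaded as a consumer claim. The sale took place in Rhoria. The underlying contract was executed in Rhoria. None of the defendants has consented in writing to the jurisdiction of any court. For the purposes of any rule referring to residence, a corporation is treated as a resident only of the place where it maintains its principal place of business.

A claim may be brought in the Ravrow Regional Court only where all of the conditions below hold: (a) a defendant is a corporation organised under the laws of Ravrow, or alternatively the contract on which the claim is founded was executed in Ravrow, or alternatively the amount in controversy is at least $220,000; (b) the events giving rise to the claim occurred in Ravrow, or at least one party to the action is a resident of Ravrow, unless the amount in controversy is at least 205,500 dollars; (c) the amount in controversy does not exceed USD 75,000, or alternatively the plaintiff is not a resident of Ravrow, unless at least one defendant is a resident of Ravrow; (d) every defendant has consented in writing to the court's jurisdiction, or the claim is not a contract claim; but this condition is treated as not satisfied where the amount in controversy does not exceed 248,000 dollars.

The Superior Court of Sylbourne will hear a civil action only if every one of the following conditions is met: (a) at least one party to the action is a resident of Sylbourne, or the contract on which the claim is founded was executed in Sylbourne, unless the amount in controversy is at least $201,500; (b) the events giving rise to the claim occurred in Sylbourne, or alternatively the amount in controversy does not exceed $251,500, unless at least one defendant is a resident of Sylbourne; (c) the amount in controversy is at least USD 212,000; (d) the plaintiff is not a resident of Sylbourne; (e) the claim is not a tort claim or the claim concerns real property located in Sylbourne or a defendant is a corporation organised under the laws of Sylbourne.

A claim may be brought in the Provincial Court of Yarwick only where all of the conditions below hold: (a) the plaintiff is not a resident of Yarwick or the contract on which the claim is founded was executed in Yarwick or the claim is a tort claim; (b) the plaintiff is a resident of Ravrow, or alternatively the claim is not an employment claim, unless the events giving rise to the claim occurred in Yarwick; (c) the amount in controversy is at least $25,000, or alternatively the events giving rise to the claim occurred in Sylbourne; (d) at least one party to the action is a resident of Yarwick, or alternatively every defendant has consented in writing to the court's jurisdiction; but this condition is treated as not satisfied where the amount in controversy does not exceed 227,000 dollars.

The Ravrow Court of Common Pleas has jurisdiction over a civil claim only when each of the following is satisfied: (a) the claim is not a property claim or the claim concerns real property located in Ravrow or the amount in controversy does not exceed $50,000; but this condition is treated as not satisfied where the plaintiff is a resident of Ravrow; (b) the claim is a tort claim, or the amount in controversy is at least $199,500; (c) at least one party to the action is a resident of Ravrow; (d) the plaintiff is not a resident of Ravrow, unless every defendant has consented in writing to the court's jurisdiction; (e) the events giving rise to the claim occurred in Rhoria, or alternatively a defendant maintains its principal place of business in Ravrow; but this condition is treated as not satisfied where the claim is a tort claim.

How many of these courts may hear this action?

The Ravrow Regional Court:
  (a) The amount in controversy is $222,500, which meets the 220,000 dollars floor, so one alternative holds. Satisfied.
  (b) The operative events occurred in Rhoria, not Ravrow; no party resides in Ravrow — no alternative holds. But the amount in controversy is 222,500 dollars, which meets the 205,500 dollars floor, and the 'unless' clause therefore excuses the requirement. Satisfied.
  (c) The plaintiff resides in Rhoria, which is not Ravrow, which satisfies one of the alternatives. Condition met.
  (d) The claim is a consumer claim, not a contract claim, so one alternative holds. But the amount in controversy is 222,500 dollars, within the $248,000 ceiling, triggering the carve-out and defeating this condition. Condition not met.
  → The court lacks jurisdiction.
The Superior Court of Sylbourne:
  (a) No party resides in Sylbourne; the contract was executed in Rhoria, not Sylbourne — no alternative holds. However, the amount in controversy is USD 222,500, which meets the $201,500 floor, so the 'unless' proviso supplies this condition. Satisfied.
  (b) The amount in controversy is 222,500 dollars, within the USD 251,500 ceiling — that alternative is enough. Met.
  (c) The amount in controversy is USD 222,500, which meets the USD 212,000 floor. Condition met.
  (d) The plaintiff resides in Rhoria, which is not Sylbourne. Met.
  (e) The claim is a consumer claim, not a tort claim, so this disjunct is met. Condition met.
  → Jurisdiction lies.
The Provincial Court of Yarwick:
  (a) The plaintiff resides in Rhoria, which is not Yarwick — that alternative is enough. Satisfied.
  (b) The claim is a consumer claim, not an employment claim, so one alternative holds. Met.
  (c) The amount in controversy is $222,500, which meets the $25,000 floor — that alternative is enough. Met.
  (d) No party resides in Yarwick; no such written consent has been filed — every alternative fails. Not met.
  → No jurisdiction.
The Ravrow Court of Common Pleas:
  (a) The claim is a consumer claim, not a property claim, so this disjunct is met. The carve-out does not apply: the plaintiff resides in Rhoria, not Ravrow. Condition met.
  (b) The amount in controversy is 222,500 dollars, which meets the 199,500 dollars floor, so this disjunct is met. Satisfied.
  (c) No party resides in Ravrow. Fails.
  (d) The plaintiff resides in Rhoria, which is not Ravrow. Condition met.
  (e) The operative events occurred in Rhoria, which satisfies one of the alternatives. And the carve-out is inapplicable — the claim is a consumer claim, not a tort claim. Condition met.
  → No jurisdiction.
Courts with jurisdiction: the Superior Court of Sylbourne — 1 in total.

1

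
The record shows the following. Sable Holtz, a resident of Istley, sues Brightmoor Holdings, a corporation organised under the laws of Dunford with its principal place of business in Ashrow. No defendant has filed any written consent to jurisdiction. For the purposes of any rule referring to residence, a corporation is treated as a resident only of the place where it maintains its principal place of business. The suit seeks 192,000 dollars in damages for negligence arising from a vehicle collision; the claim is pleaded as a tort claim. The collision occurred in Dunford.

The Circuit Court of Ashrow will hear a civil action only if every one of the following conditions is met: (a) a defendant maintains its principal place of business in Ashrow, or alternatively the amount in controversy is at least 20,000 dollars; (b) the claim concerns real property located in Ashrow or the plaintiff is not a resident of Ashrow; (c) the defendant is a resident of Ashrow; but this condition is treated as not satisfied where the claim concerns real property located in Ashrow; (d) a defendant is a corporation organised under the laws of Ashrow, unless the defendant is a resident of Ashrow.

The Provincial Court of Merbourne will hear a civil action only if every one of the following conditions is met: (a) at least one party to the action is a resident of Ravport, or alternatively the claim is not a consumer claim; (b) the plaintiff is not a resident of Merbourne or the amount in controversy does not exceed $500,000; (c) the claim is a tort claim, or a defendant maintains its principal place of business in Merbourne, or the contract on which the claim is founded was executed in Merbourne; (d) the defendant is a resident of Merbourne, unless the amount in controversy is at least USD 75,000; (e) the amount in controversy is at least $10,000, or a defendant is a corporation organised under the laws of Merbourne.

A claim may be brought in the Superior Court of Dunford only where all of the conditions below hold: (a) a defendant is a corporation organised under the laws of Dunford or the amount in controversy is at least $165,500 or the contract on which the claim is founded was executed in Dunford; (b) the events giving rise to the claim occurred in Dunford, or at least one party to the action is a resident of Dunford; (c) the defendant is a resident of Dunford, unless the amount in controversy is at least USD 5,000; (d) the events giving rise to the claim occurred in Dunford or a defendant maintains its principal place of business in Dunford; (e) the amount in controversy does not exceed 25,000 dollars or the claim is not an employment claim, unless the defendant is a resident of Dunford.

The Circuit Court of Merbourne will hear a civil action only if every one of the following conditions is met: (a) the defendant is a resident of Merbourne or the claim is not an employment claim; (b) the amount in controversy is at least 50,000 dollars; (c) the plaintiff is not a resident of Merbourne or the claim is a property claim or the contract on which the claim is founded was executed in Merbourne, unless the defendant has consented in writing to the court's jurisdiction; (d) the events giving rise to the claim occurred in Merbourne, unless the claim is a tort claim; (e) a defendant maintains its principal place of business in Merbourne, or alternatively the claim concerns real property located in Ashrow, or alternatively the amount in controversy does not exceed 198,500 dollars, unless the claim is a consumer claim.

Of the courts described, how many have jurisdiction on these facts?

4

The Circuit Court of Ashrow:
  (a) Brightmoor Holdings has its principal place of business in Ashrow — that alternative is enough. Met.
  (b) The plaintiff resides in Istley, which is not Ashrow, which satisfies one of the alternatives. Condition met.
  (c) The defendant resides in Ashrow. And the carve-out is inapplicable — the claim does not concern real property. Met.
  (d) The corporate defendant(s) are organised in Dunford, not Ashrow. The proviso rescues it, though: the defendant resides in Ashrow. Met.
  → Every requirement is satisfied — jurisdiction.
The Provincial Court of Merbourne:
  (a) The claim is a tort claim, not a consumer claim, so this disjunct is met. Met.
  (b) The plaintiff resides in Istley, which is not Merbourne, so this disjunct is met. Condition met.
  (c) The claim is a tort claim — that alternative is enough. Condition met.
  (d) The defendant resides in Ashrow, not Merbourne. But the amount in controversy is $192,000, which meets the USD 75,000 floor, and the 'unless' clause therefore excuses the requirement. Met.
  (e) The amount in controversy is $192,000, which meets the 10,000 dollars floor, so this disjunct is met. Satisfied.
  → Jurisdiction lies.
The Superior Court of Dunford:
  (a) Brightmoor Holdings is organised under the laws of Dunford, which satisfies one of the alternatives. Met.
  (b) The operative events occurred in Dunford, which satisfies one of the alternatives. Condition met.
  (c) The defendant resides in Ashrow, not Dunford. However, the amount in controversy is $192,000, which meets the $5,000 floor, so the 'unless' proviso supplies this condition. Met.
  (d) The operative events occurred in Dunford, so one alternative holds. Condition met.
  (e) The claim is a tort claim, not an employment claim, so one alternative holds. Met.
  → Every requirement is satisfied — jurisdiction.
The Circuit Court of Merbourne:
  (a) The claim is a tort claim, not an employment claim, which satisfies one of the alternatives. Met.
  (b) The amount in controversy is 192,000 dollars, which meets the 50,000 dollars floor. Condition met.
  (c) The plaintiff resides in Istley, which is not Merbourne, so this disjunct is met. Satisfied.
  (d) The operative events occurred in Dunford, not Merbourne. However, the claim is a tort claim, so the 'unless' proviso supplies this condition. Condition met.
  (e) The amount in controversy is USD 192,000, within the $198,500 ceiling, so one alternative holds. Met.
  → Every requirement is satisfied — jurisdiction.
Courts with jurisdiction: the Circuit Court of Ashrow, the Provincial Court of Merbourne, the Superior Court of Dunford, the Circuit Court of Merbourne — 4 in total.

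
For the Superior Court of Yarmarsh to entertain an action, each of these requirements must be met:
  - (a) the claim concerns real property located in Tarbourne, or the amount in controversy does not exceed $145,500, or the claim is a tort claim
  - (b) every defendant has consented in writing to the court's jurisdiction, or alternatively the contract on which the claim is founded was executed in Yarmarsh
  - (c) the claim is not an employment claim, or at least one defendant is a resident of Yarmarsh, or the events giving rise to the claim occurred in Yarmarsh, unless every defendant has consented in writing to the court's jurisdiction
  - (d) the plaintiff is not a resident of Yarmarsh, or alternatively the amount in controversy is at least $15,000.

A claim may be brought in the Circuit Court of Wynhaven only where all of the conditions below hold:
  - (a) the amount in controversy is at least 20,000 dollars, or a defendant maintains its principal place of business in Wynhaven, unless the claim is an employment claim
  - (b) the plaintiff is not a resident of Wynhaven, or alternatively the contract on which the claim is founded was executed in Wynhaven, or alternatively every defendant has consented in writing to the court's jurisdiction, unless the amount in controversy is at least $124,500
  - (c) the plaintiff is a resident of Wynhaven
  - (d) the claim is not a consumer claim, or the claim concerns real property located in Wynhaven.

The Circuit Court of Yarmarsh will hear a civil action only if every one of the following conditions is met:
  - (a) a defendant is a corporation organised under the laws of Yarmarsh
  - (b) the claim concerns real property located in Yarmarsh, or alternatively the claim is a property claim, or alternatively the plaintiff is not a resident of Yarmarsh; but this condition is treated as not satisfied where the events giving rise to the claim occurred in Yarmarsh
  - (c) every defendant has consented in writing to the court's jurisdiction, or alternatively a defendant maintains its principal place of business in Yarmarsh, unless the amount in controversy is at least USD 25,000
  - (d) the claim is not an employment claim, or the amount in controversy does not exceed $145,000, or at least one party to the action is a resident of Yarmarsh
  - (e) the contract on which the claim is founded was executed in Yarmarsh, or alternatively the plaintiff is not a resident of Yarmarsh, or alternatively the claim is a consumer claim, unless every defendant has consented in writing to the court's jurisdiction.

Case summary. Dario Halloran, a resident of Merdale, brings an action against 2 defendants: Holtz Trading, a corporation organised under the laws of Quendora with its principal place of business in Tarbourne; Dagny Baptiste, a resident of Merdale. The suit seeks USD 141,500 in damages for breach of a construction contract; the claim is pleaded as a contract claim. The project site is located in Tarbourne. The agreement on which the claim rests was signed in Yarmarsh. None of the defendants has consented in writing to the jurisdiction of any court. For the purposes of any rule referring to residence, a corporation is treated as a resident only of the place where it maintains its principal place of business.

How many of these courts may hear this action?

1

The Superior Court of Yarmarsh:
  (a) The amount in controversy is USD 141,500, within the USD 145,500 ceiling — that alternative is enough. Met.
  (b) The contract was executed in Yarmarsh, which satisfies one of the alternatives. Condition met.
  (c) The claim is a contract claim, not an employment claim, so one alternative holds. Satisfied.
  (d) The plaintiff resides in Merdale, which is not Yarmarsh, which satisfies one of the alternatives. Satisfied.
  → All conditions met; jurisdiction exists.
The Circuit Court of Wynhaven:
  (a) The amount in controversy is 141,500 dollars, which meets the $20,000 floor — that alternative is enough. Satisfied.
  (b) The plaintiff resides in Merdale, which is not Wynhaven, so one alternative holds. Satisfied.
  (c) The plaintiff resides in Merdale, not Wynhaven. Condition not met.
  (d) The claim is a contract claim, not a consumer claim, which satisfies one of the alternatives. Met.
  → No jurisdiction.
The Circuit Court of Yarmarsh:
  (a) The corporate defendant(s) are organised in Quendora, not Yarmarsh. Fails.
  (b) The plaintiff resides in Merdale, which is not Yarmarsh, so this disjunct is met. The carve-out does not apply: the operative events occurred in Tarbourne, not Yarmarsh. Met.
  (c) No such written consent has been filed; the corporate defendant(s) have their principal place of business in Tarbourne, not Yarmarsh — none of the alternatives is met. But the amount in controversy is $141,500, which meets the USD 25,000 floor, and the 'unless' clause therefore excuses the requirement. Met.
  (d) The claim is a contract claim, not an employment claim — that alternative is enough. Satisfied.
  (e) The contract was executed in Yarmarsh, which satisfies one of the alternatives. Condition met.
  → The court lacks jurisdiction.
Courts with jurisdiction: the Superior Court of Yarmarsh — 1 in total.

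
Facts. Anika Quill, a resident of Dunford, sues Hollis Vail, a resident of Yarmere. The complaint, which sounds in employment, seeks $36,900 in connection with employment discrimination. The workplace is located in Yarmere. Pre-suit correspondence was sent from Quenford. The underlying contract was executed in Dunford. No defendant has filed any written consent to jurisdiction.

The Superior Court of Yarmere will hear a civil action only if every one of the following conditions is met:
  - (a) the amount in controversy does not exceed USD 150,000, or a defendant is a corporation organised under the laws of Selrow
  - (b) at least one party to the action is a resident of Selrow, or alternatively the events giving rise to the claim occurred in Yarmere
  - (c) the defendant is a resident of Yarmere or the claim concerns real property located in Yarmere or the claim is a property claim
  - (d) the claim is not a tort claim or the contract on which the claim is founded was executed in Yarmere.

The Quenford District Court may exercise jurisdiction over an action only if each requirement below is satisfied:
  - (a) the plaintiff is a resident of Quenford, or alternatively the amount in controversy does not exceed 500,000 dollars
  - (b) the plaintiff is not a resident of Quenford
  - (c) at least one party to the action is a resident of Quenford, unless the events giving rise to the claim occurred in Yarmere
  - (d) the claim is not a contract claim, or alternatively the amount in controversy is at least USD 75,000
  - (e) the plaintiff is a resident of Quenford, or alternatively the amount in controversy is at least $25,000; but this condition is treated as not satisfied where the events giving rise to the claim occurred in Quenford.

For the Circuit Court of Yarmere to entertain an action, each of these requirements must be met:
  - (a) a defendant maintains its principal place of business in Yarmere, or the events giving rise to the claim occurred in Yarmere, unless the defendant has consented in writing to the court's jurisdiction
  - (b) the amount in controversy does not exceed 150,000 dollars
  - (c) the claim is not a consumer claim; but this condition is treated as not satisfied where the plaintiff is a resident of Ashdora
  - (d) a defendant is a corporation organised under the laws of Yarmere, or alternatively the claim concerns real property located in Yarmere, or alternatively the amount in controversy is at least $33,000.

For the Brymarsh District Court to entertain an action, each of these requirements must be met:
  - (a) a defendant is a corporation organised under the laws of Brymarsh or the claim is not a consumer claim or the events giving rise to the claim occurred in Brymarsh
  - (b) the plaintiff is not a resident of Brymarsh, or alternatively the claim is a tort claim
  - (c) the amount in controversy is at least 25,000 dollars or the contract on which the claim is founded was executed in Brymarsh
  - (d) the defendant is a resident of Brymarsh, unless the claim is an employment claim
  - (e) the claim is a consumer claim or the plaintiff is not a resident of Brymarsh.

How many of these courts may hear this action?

4

The Superior Court of Yarmere:
  (a) The amount in controversy is $36,900, within the $150,000 ceiling, so this disjunct is met. Met.
  (b) The operative events occurred in Yarmere, so one alternative holds. Met.
  (c) The defendant resides in Yarmere — that alternative is enough. Satisfied.
  (d) The claim is an employment claim, not a tort claim, which satisfies one of the alternatives. Satisfied.
  → Jurisdiction lies.
The Quenford District Court:
  (a) The amount in controversy is 36,900 dollars, within the USD 500,000 ceiling, which satisfies one of the alternatives. Satisfied.
  (b) The plaintiff resides in Dunford, which is not Quenford. Met.
  (c) No party resides in Quenford. However, the operative events occurred in Yarmere, so the 'unless' proviso supplies this condition. Met.
  (d) The claim is an employment claim, not a contract claim — that alternative is enough. Met.
  (e) The amount in controversy is 36,900 dollars, which meets the $25,000 floor — that alternative is enough. The carve-out does not apply: the operative events occurred in Yarmere, not Quenford. Satisfied.
  → The court has jurisdiction.
The Circuit Court of Yarmere:
  (a) The operative events occurred in Yarmere, so one alternative holds. Met.
  (b) The amount in controversy is 36,900 dollars, within the $150,000 ceiling. Met.
  (c) The claim is an employment claim, not a consumer claim. The carve-out does not apply: the plaintiff resides in Dunford, not Ashdora. Met.
  (d) The amount in controversy is 36,900 dollars, which meets the USD 33,000 floor, which satisfies one of the alternatives. Condition met.
  → All conditions met; jurisdiction exists.
The Brymarsh District Court:
  (a) The claim is an employment claim, not a consumer claim — that alternative is enough. Met.
  (b) The plaintiff resides in Dunford, which is not Brymarsh, so one alternative holds. Met.
  (c) The amount in controversy is $36,900, which meets the $25,000 floor, which satisfies one of the alternatives. Met.
  (d) The defendant resides in Yarmere, not Brymarsh. However, the claim is an employment claim, so the 'unless' proviso supplies this condition. Condition met.
  (e) The plaintiff resides in Dunford, which is not Brymarsh — that alternative is enough. Satisfied.
  → Jurisdiction lies.
Courts with jurisdiction: the Superior Court of Yarmere, the Quenford District Court, the Circuit Court of Yarmere, the Brymarsh District Court — 4 in total.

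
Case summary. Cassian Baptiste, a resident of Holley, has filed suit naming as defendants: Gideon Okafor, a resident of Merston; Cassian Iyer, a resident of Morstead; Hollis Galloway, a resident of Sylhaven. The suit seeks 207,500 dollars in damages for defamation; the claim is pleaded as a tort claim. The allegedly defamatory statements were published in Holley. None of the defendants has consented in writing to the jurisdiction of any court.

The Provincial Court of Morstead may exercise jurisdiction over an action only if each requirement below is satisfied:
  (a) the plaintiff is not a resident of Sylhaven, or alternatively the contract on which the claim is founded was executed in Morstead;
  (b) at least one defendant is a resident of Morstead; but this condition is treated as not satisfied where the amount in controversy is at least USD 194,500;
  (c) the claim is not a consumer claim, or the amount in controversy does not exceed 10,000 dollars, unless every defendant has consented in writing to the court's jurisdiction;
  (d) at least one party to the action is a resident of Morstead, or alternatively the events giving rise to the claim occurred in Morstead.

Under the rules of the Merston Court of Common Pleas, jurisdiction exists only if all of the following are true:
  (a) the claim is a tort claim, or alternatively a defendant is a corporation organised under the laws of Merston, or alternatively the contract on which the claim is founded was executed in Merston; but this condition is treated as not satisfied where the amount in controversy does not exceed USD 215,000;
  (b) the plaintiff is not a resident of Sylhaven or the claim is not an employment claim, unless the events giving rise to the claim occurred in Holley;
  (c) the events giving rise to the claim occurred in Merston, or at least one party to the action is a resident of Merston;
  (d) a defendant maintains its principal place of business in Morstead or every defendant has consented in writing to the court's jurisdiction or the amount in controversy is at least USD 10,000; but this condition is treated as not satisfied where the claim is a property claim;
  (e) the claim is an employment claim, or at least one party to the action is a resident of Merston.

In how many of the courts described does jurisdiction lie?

The Provincial Court of Morstead:
  (a) The plaintiff resides in Holley, which is not Sylhaven, which satisfies one of the alternatives. Met.
  (b) Cassian Iyer resides in Morstead. However, the amount in controversy is USD 207,500, which meets the USD 194,500 floor, which falls within the stated exception and so defeats the condition. Not satisfied.
  (c) The claim is a tort claim, not a consumer claim, so this disjunct is met. Met.
  (d) Cassian Iyer resides in Morstead, so one alternative holds. Condition met.
  → The court lacks jurisdiction.
The Merston Court of Common Pleas:
  (a) The claim is a tort claim, which satisfies one of the alternatives. But the carve-out bites: the amount in controversy is USD 207,500, within the USD 215,000 ceiling. Fails.
  (b) The plaintiff resides in Holley, which is not Sylhaven, so one alternative holds. Condition met.
  (c) Gideon Okafor resides in Merston, which satisfies one of the alternatives. Met.
  (d) The amount in controversy is $207,500, which meets the 10,000 dollars floor — that alternative is enough. And the carve-out is inapplicable — the claim is a tort claim, not a property claim. Met.
  (e) Gideon Okafor resides in Merston, which satisfies one of the alternatives. Satisfied.
  → At least one condition fails; no jurisdiction.
No court satisfies all of its conditions.

0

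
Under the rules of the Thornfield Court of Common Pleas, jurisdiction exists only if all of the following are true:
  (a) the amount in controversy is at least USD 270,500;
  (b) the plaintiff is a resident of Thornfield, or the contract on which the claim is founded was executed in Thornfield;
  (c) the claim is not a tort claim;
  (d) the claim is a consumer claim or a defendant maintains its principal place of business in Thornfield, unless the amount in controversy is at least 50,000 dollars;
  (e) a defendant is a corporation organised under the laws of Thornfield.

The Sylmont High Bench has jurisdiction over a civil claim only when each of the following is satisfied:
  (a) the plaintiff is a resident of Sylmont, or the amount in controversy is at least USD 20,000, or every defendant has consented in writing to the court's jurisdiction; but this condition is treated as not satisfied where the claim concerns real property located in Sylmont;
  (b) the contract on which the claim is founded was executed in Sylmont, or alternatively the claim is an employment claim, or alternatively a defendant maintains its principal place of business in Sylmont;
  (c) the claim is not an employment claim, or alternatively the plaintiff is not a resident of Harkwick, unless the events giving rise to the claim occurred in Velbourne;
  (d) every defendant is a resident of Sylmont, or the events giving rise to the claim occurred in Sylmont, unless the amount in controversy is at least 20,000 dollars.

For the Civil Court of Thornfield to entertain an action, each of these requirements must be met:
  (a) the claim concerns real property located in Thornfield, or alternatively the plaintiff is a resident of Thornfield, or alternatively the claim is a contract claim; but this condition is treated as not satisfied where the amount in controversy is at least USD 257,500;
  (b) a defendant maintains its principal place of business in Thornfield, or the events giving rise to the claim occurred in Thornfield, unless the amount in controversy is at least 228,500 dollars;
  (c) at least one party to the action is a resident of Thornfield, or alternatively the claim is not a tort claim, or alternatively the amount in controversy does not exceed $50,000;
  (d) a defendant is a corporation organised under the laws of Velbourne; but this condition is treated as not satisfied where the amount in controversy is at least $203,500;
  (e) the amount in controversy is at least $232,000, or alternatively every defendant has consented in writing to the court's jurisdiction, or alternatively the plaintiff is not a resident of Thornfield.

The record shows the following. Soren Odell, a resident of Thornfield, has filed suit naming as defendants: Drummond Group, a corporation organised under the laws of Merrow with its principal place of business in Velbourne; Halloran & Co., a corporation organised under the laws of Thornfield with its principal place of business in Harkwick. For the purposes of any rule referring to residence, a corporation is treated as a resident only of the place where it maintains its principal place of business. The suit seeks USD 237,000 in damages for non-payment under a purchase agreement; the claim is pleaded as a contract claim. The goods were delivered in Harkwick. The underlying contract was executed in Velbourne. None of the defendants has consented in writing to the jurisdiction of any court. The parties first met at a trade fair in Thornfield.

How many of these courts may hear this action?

The Thornfield Court of Common Pleas:
  (a) The amount in controversy is $237,000, below the USD 270,500 floor. Condition not met.
  (b) The plaintiff resides in Thornfield, which satisfies one of the alternatives. Satisfied.
  (c) The claim is a contract claim, not a tort claim. Satisfied.
  (d) The claim is a contract claim, not a consumer claim; the corporate defendant(s) have their principal place of business in Harkwick, Velbourne, not Thornfield — every alternative fails. The proviso rescues it, though: the amount in controversy is $237,000, which meets the 50,000 dollars floor. Satisfied.
  (e) Halloran & Co. is organised under the laws of Thornfield. Condition met.
  → No jurisdiction.
The Sylmont High Bench:
  (a) The amount in controversy is 237,000 dollars, which meets the $20,000 floor, so one alternative holds. And the carve-out is inapplicable — the claim does not concern real property. Condition met.
  (b) The contract was executed in Velbourne, not Sylmont; the claim is a contract claim, not an employment claim; the corporate defendant(s) have their principal place of business in Harkwick, Velbourne, not Sylmont — no alternative holds. Not met.
  (c) The claim is a contract claim, not an employment claim, so one alternative holds. Met.
  (d) The defendants reside as follows — Drummond Group in Velbourne, Halloran & Co. in Harkwick — not all in Sylmont; the operative events occurred in Harkwick, not Sylmont — no alternative holds. However, the amount in controversy is $237,000, which meets the 20,000 dollars floor, so the 'unless' proviso supplies this condition. Condition met.
  → At least one condition fails; no jurisdiction.
The Civil Court of Thornfield:
  (a) The plaintiff resides in Thornfield, so this disjunct is met. The carve-out does not apply: the amount in controversy is USD 237,000, below the $257,500 floor. Met.
  (b) The corporate defendant(s) have their principal place of business in Harkwick, Velbourne, not Thornfield; the operative events occurred in Harkwick, not Thornfield — no alternative holds. But the amount in controversy is 237,000 dollars, which meets the 228,500 dollars floor, and the 'unless' clause therefore excuses the requirement. Condition met.
  (c) Soren Odell resides in Thornfield — that alternative is enough. Satisfied.
  (d) The corporate defendant(s) are organised in Merrow, Thornfield, not Velbourne. Not satisfied.
  (e) The amount in controversy is USD 237,000, which meets the USD 232,000 floor, so one alternative holds. Condition met.
  → At least one condition fails; no jurisdiction.
No court satisfies all of its conditions.

0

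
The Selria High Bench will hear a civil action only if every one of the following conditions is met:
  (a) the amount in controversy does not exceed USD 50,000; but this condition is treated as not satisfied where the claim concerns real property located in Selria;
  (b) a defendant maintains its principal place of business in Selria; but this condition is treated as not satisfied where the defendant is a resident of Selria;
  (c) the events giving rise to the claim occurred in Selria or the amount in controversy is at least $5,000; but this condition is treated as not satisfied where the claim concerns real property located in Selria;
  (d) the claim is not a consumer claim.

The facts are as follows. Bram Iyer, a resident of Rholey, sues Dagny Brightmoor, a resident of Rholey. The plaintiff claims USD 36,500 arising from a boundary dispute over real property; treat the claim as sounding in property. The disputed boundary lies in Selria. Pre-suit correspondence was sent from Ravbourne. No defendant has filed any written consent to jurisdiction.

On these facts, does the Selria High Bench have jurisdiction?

No

The Selria High Bench:
  (a) The amount in controversy is 36,500 dollars, within the $50,000 ceiling. But the carve-out bites: the property lies in Selria. Fails.
  (b) No defendant is a corporation. Not satisfied.
  (c) The operative events occurred in Selria — that alternative is enough. But the property lies in Selria, triggering the carve-out and defeating this condition. Not met.
  (d) The claim is a property claim, not a consumer claim. Met.
  → The court lacks jurisdiction.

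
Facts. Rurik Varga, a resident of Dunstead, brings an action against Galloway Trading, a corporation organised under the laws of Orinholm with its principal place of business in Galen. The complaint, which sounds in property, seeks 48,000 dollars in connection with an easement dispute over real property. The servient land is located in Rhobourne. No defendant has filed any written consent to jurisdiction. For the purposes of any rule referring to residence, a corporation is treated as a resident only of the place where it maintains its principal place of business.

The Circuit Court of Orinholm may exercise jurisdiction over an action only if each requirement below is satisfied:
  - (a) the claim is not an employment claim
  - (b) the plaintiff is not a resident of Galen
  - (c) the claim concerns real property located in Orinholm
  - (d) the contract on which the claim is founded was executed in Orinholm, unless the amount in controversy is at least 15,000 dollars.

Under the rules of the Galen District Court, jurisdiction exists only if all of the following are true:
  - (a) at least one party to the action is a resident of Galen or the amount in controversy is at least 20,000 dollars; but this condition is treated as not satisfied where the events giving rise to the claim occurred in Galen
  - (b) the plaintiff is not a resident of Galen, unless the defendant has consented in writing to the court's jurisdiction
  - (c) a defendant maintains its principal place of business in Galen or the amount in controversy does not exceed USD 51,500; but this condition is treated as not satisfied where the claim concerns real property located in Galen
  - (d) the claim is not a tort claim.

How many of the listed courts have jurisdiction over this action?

The Circuit Court of Orinholm:
  (a) The claim is a property claim, not an employment claim. Met.
  (b) The plaintiff resides in Dunstead, which is not Galen. Condition met.
  (c) The property lies in Rhobourne, not Orinholm. Condition not met.
  (d) No contract (and hence no place of execution) is alleged. The proviso rescues it, though: the amount in controversy is USD 48,000, which meets the USD 15,000 floor. Satisfied.
  → At least one condition fails; no jurisdiction.
The Galen District Court:
  (a) Galloway Trading resides in Galen, which satisfies one of the alternatives. And the carve-out is inapplicable — the operative events occurred in Rhobourne, not Galen. Satisfied.
  (b) The plaintiff resides in Dunstead, which is not Galen. Satisfied.
  (c) Galloway Trading has its principal place of business in Galen, which satisfies one of the alternatives. The carve-out does not apply: the property lies in Rhobourne, not Galen. Condition met.
  (d) The claim is a property claim, not a tort claim. Satisfied.
  → Jurisdiction lies.
Courts with jurisdiction: the Galen District Court — 1 in total.

1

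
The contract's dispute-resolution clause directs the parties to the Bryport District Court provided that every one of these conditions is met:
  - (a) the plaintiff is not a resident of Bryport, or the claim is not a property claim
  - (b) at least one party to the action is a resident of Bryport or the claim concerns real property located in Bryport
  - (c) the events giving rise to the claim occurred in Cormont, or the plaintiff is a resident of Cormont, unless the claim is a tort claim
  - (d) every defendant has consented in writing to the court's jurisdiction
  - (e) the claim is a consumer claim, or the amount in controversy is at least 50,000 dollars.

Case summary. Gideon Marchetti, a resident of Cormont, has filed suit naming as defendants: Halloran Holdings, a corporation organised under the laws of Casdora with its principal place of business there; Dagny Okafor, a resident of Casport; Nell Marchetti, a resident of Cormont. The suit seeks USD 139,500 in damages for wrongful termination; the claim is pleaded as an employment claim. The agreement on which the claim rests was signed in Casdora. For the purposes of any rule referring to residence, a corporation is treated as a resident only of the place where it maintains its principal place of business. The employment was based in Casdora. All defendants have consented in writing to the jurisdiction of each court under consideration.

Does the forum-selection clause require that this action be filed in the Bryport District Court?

No

The Bryport District Court:
  (a) The plaintiff resides in Cormont, which is not Bryport, which satisfies one of the alternatives. Condition met.
  (b) No party resides in Bryport; the claim does not concern real property — every alternative fails. Not satisfied.
  (c) The plaintiff resides in Cormont — that alternative is enough. Met.
  (d) Every defendant has filed written consent. Satisfied.
  (e) The amount in controversy is USD 139,500, which meets the 50,000 dollars floor, which satisfies one of the alternatives. Condition met.
  → Forum clause is not triggered.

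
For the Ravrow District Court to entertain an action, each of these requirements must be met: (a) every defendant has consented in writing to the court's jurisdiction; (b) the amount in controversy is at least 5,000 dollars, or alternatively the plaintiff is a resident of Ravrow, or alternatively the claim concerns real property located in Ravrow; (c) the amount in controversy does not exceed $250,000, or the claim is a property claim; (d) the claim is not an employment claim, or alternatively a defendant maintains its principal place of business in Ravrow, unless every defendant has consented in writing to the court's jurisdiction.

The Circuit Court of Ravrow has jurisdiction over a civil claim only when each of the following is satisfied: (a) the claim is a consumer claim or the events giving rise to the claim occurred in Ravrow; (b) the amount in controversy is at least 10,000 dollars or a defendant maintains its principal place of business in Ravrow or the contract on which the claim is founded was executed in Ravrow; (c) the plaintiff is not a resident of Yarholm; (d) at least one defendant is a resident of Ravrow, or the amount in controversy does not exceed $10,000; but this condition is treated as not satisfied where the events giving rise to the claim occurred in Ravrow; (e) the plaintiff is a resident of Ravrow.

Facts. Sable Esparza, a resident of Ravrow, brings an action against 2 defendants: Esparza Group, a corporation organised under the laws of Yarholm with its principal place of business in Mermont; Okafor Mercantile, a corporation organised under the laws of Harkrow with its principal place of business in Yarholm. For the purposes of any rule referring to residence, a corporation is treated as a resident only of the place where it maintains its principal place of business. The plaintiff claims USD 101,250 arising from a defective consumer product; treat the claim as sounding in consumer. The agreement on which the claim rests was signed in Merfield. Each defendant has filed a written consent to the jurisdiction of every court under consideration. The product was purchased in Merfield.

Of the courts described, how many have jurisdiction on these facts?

The Ravrow District Court:
  (a) Every defendant has filed written consent. Condition met.
  (b) The amount in controversy is 101,250 dollars, which meets the 5,000 dollars floor, so one alternative holds. Met.
  (c) The amount in controversy is $101,250, within the USD 250,000 ceiling, so this disjunct is met. Condition met.
  (d) The claim is a consumer claim, not an employment claim, so one alternative holds. Condition met.
  → All conditions met; jurisdiction exists.
The Circuit Court of Ravrow:
  (a) The claim is a consumer claim, so one alternative holds. Condition met.
  (b) The amount in controversy is $101,250, which meets the USD 10,000 floor, which satisfies one of the alternatives. Satisfied.
  (c) The plaintiff resides in Ravrow, which is not Yarholm. Met.
  (d) No defendant resides in Ravrow (they reside in Mermont, Yarholm); the amount in controversy is USD 101,250, above the USD 10,000 ceiling — none of the alternatives is met. Condition not met.
  (e) The plaintiff resides in Ravrow. Met.
  → Not every requirement is met — no jurisdiction.
Courts with jurisdiction: the Ravrow District Court — 1 in total.

1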